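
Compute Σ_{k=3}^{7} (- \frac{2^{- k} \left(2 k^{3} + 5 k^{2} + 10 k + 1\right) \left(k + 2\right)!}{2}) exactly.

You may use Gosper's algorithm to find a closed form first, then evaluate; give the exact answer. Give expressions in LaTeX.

Compute t_(k+1)/t_k: get (2*k**4 + 17*k**3 + 59*k**2 + 96*k + 54)/(2*(2*k**3 + 5*k**2 + 10*k + 1)).
Take A(k)=k/2 + 3/2, B(k)=1, C(k)=k**3 + 5*k**2/2 + 5*k + 1/2.
Solve (k/2 + 3/2)·f(k+1) − (1)·f(k) = k**3 + 5*k**2/2 + 5*k + 1/2.
d = 2 from the (1,0,3) case.
Match coefficients ⇒ f(k) = 2*k**2 - k - 2.
R(k) = B(k−1)·f(k)/C(k) = 2*(2*k**2 - k - 2)/(2*k**3 + 5*k**2 + 10*k + 1); s_k = R·t_k = (-2*k**2 + k + 2)*factorial(k + 2)/2**k.
Δs = -(2*k**3 + 5*k**2 + 10*k + 1)*factorial(k + 2)/(2*2**k), as required.
Σ_(k=3)^(7) t_k = s_(8) − s_(3) = -1672650 − (-195) = -1672455.

Σ = -1672455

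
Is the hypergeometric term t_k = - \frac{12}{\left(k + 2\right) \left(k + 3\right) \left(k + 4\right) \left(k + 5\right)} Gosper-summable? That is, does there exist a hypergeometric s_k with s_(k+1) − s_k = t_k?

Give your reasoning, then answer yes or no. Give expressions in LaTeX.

Yes. s_k = \frac{k \left(- k^{2} - 9 k - 26\right)}{6 \left(k + 2\right) \left(k + 3\right) \left(k + 4\right)}.

Compute t_(k+1)/t_k: get (k + 2)/(k + 6).
Gosper form: A/B · C(k+1)/C(k) with A=k + 2, B=k + 6, C=1.
Need (k + 2)·f(k+1) − (k + 5)·f(k) = 1.
deg f ≤ 3 (via 1,1,0).
Match coefficients ⇒ f(k) = k*(k**2 + 9*k + 26)/72.
R(k) = B(k−1)·f(k)/C(k) = k*(k + 5)*(k**2 + 9*k + 26)/72; s_k = R·t_k = k*(-k**2 - 9*k - 26)/(6*(k + 2)*(k + 3)*(k + 4)).
Check: Δs_k = -12/(k**4 + 14*k**3 + 71*k**2 + 154*k + 120). ✓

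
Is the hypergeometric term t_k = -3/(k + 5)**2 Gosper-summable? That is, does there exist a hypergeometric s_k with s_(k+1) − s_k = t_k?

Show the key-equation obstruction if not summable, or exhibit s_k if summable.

No — t_k has no hypergeometric antidifference.

t_(k+1)/t_k = (k + 5)**2/(k + 6)**2.
Factor: A=k**2 + 10*k + 25; B=k**2 + 12*k + 36; C=1.
Set up (k**2 + 10*k + 25)·f(k+1) − (k**2 + 10*k + 25)·f(k) − (1) = 0.
From deg A=2, deg B=2, deg C=0: d=0.
Generic f = c0 gives residual -1; -1 = 0 cannot hold, so t_k is not Gosper-summable.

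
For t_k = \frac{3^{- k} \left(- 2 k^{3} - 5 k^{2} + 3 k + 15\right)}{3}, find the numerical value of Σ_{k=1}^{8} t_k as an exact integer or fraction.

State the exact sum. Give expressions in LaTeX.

Step 1: r(k) = (2*k**3 + 11*k**2 + 13*k - 11)/(3*(2*k**3 + 5*k**2 - 3*k - 15)).
Gosper form: A/B · C(k+1)/C(k) with A=1/3, B=1, C=k**3 + 5*k**2/2 - 3*k/2 - 15/2.
Need (1/3)·f(k+1) − (1)·f(k) = k**3 + 5*k**2/2 - 3*k/2 - 15/2.
deg f ≤ 3 (via 0,0,3).
Coefficient equations give f(k) = -3*(k**3 + 4*k**2 + 4*k - 3)/2.
Certificate R = B(k−1)f/C = -3*(k**3 + 4*k**2 + 4*k - 3)/(2*k**3 + 5*k**2 - 3*k - 15) gives s_k = (k**3 + 4*k**2 + 4*k - 3)/3**k.
Δs = (-2*k**3 - 5*k**2 + 3*k + 15)/(3*3**k), as required.
Telescoping: Σ = s_(9) − s_(1) = 362/6561 − (2) = -12760/6561.

Σ = -12760/6561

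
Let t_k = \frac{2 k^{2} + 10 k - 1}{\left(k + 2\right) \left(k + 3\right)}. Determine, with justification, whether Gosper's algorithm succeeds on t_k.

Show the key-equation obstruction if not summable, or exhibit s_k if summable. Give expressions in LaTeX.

Ratio r(k) = (k + 2)*(10*k + 2*(k + 1)**2 + 9)/((k + 4)*(2*k**2 + 10*k - 1)).
Gosper form: A/B · C(k+1)/C(k) with A=k + 2, B=k + 4, C=k**2 + 5*k - 1/2.
Set up (k + 2)·f(k+1) − (k + 3)·f(k) − (k**2 + 5*k - 1/2) = 0.
deg f ≤ 2 (via 1,1,2).
Solve for f: f(k) = k*(4*k - 5)/4 (degree 2 ≤ 2).
So s_k = (B(k−1)f/C)·t_k = (k*(k + 3)*(4*k - 5)/(2*(2*k**2 + 10*k - 1)))·t_k = k*(4*k - 5)/(2*(k + 2)).
Verify: (2*k**2 + 10*k - 1)/(k**2 + 5*k + 6) matches t_k.

Yes. s_k = \frac{k \left(4 k - 5\right)}{2 \left(k + 2\right)}.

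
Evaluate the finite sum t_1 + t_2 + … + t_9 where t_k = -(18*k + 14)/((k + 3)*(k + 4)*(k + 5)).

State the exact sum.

Σ = -648/455

Compute t_(k+1)/t_k: get (k + 3)*(9*k + 16)/((k + 6)*(9*k + 7)).
Take A(k)=k + 3, B(k)=k + 6, C(k)=k + 7/9.
Need (k + 3)·f(k+1) − (k + 5)·f(k) = k + 7/9.
From deg A=1, deg B=1, deg C=1: d=2.
Coefficient equations give f(k) = k*(17*k + 11)/108.
Certificate R = B(k−1)f/C = k*(k + 5)*(17*k + 11)/(12*(9*k + 7)) gives s_k = -k*(17*k + 11)/(6*(k + 3)*(k + 4)).
Δs = 2*(-9*k - 7)/(k**3 + 12*k**2 + 47*k + 60), as required.
Evaluate s at k=10 and k=1: -905/546 and -7/30; difference -648/455.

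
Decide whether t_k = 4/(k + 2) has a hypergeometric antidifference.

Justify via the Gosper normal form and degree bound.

No — key equation has no polynomial f.

Compute t_(k+1)/t_k: get (k + 2)/(k + 3).
Gosper form: A/B · C(k+1)/C(k) with A=k + 2, B=k + 3, C=1.
Need (k + 2)·f(k+1) − (k + 2)·f(k) = 1.
d = 0 from the (1,1,0) case.
Put f(k) = c0: A·f(k+1) − B(k−1)·f(k) − C = -1; need -1 = 0 — inconsistent ⇒ no f, not summable.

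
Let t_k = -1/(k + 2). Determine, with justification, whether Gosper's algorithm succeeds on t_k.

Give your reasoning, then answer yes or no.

No — the linear system for f has no solution.

The ratio is (k + 2)/(k + 3).
A = k + 2, B = k + 3, C = 1.
Set up (k + 2)·f(k+1) − (k + 2)·f(k) − (1) = 0.
From deg A=1, deg B=1, deg C=0: d=0.
Write f(k) = c0. Then LHS − RHS = -1, requiring -1 = 0: contradictory. No certificate.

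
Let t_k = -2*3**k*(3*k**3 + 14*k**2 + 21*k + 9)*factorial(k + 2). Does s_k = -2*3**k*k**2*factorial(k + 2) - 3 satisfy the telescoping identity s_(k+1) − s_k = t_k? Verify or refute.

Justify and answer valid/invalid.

s_(k+1) = -2*3**(k + 1)*(k + 1)**2*factorial(k + 3) - 3
s_(k+1) − s_k = -2*3**k*(3*k**3 + 14*k**2 + 21*k + 9)*factorial(k + 2)
(s_(k+1) − s_k) − t_k = 0

valid (s_(k+1) − s_k reduces to t_k)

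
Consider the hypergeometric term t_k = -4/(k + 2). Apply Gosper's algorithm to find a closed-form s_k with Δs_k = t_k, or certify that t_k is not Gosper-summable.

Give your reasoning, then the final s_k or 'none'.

no hypergeometric antidifference exists

Step 1: r(k) = (k + 2)/(k + 3).
A = k + 2, B = k + 3, C = 1.
Solve (k + 2)·f(k+1) − (k + 2)·f(k) = 1.
deg f ≤ 0 (via 1,1,0).
f = c0 ⇒ A·f(k+1) − B(k−1)·f(k) − C = -1. The system {-1 = 0} is inconsistent; no antidifference.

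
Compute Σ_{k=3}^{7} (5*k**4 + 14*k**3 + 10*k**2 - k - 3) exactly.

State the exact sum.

Σ = 35455

Step 1: r(k) = (5*k**4 + 34*k**3 + 82*k**2 + 81*k + 25)/(5*k**4 + 14*k**3 + 10*k**2 - k - 3).
So A=1 and B=1, with C=k**4 + 14*k**3/5 + 2*k**2 - k/5 - 3/5.
Solve (1)·f(k+1) − (1)·f(k) = k**4 + 14*k**3/5 + 2*k**2 - k/5 - 3/5.
Bound: deg f ≤ 5.
Coefficient equations give f(k) = k*(k**4 + k**3 - 2*k**2 - 2*k - 1)/5.
Then R = B(k−1)f/C = k*(k**4 + k**3 - 2*k**2 - 2*k - 1)/(5*k**4 + 14*k**3 + 10*k**2 - k - 3), so s_k = R(k)·t_k = k*(k**4 + k**3 - 2*k**2 - 2*k - 1).
Check: Δs_k = 5*k**4 + 14*k**3 + 10*k**2 - k - 3. ✓
Sum = s_(8) − s_(3); s_(8) = 35704, s_(3) = 249 ⇒ 35455.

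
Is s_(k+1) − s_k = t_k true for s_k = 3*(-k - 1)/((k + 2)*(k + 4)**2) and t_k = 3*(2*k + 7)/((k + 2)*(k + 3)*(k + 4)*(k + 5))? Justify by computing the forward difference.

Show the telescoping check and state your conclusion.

Invalid: residual 9*(-3*k**2 - 23*k - 43)/(k**6 + 23*k**5 + 217*k**4 + 1073*k**3 + 2926*k**2 + 4160*k + 2400) ≠ 0.

s_(k+1) = 3*(-k - 2)/((k + 3)*(k + 5)**2)
s_(k+1) − s_k = 3*(2*k**3 + 16*k**2 + 34*k + 11)/(k**6 + 23*k**5 + 217*k**4 + 1073*k**3 + 2926*k**2 + 4160*k + 2400)
(s_(k+1) − s_k) − t_k = 9*(-3*k**2 - 23*k - 43)/(k**6 + 23*k**5 + 217*k**4 + 1073*k**3 + 2926*k**2 + 4160*k + 2400)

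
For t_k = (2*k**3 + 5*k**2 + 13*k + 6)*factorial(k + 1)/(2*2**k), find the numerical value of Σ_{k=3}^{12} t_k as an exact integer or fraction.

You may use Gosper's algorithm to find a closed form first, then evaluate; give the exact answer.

t_(k+1)/t_k = (2*k**4 + 15*k**3 + 51*k**2 + 84*k + 52)/(2*(2*k**3 + 5*k**2 + 13*k + 6)).
A = k/2 + 1, B = 1, C = k**3 + 5*k**2/2 + 13*k/2 + 3.
Need (k/2 + 1)·f(k+1) − (1)·f(k) = k**3 + 5*k**2/2 + 13*k/2 + 3.
deg f ≤ 2 (via 1,0,3).
A polynomial solution: f(k) = 2*k**2 + k + 2.
R(k) = B(k−1)·f(k)/C(k) = 2*(2*k**2 + k + 2)/(2*k**3 + 5*k**2 + 13*k + 6); s_k = R·t_k = (2*k**2 + k + 2)*factorial(k + 1)/2**k.
Check: Δs_k = (2*k**3 + 5*k**2 + 13*k + 6)*factorial(k + 1)/(2*2**k). ✓
Sum = s_(13) − s_(3); s_(13) = 15026336325/4, s_(3) = 69 ⇒ 15026336049/4.

Σ = 15026336049/4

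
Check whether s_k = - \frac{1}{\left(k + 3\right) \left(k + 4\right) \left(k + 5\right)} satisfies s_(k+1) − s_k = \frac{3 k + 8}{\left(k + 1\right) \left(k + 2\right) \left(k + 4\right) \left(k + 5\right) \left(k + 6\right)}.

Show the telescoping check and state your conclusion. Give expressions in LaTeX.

Invalid: residual \frac{2 \left(- 4 k - 9\right)}{k^{6} + 21 k^{5} + 175 k^{4} + 735 k^{3} + 1624 k^{2} + 1764 k + 720} ≠ 0.

s_(k+1) = -1/((k + 4)*(k + 5)*(k + 6))
s_(k+1) − s_k = 3/((k + 3)*(k + 4)*(k + 5)*(k + 6))
(s_(k+1) − s_k) − t_k = 2*(-4*k - 9)/(k**6 + 21*k**5 + 175*k**4 + 735*k**3 + 1624*k**2 + 1764*k + 720)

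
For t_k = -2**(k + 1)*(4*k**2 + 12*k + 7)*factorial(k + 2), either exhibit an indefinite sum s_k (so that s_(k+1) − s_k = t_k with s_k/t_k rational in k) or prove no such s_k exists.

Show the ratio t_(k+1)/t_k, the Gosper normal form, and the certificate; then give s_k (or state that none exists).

The ratio is 2*(4*k**3 + 32*k**2 + 83*k + 69)/(4*k**2 + 12*k + 7).
Factor: A=2*k + 6; B=1; C=k**2 + 3*k + 7/4.
Solve (2*k + 6)·f(k+1) − (1)·f(k) = k**2 + 3*k + 7/4.
From deg A=1, deg B=0, deg C=2: d=1.
Coefficient equations give f(k) = (2*k - 1)/4.
Then R = B(k−1)f/C = (2*k - 1)/(4*k**2 + 12*k + 7), so s_k = R(k)·t_k = -2**(k + 1)*(2*k - 1)*factorial(k + 2).
Verify: -2**(k + 1)*(4*k**2 + 12*k + 7)*factorial(k + 2) matches t_k.

s_k = -2**(k + 1)*(2*k - 1)*factorial(k + 2)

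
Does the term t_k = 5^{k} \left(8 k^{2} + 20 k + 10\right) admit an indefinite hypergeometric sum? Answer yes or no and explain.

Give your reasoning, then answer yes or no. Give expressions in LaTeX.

The ratio is 5*(4*k**2 + 18*k + 19)/(4*k**2 + 10*k + 5).
So A=5 and B=1, with C=k**2 + 5*k/2 + 5/4.
Solve (5)·f(k+1) − (1)·f(k) = k**2 + 5*k/2 + 5/4.
Bound: deg f ≤ 2.
Coefficient equations give f(k) = k**2/4.
Certificate R = B(k−1)f/C = k**2/(4*k**2 + 10*k + 5) gives s_k = 2*5**k*k**2.
Check: Δs_k = 2*5**k*(-k**2 + 5*(k + 1)**2). ✓

Yes. s_k = 2 \cdot 5^{k} k^{2}.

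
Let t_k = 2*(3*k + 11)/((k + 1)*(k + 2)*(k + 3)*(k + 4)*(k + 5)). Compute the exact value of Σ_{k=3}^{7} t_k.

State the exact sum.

Σ = 47/3780

Compute t_(k+1)/t_k: get (k + 1)*(3*k + 14)/((k + 6)*(3*k + 11)).
Gosper form: A/B · C(k+1)/C(k) with A=k + 1, B=k + 6, C=k + 11/3.
Set up (k + 1)·f(k+1) − (k + 5)·f(k) − (k + 11/3) = 0.
From deg A=1, deg B=1, deg C=1: d=4.
Match coefficients ⇒ f(k) = k*(k + 3)*(k**2 + 7*k + 14)/24.
R(k) = B(k−1)·f(k)/C(k) = k*(k + 3)*(k + 5)*(k**2 + 7*k + 14)/(8*(3*k + 11)); s_k = R·t_k = k*(k**2 + 7*k + 14)/(4*(k**3 + 7*k**2 + 14*k + 8)).
Δs = 2*(3*k + 11)/(k**5 + 15*k**4 + 85*k**3 + 225*k**2 + 274*k + 120), as required.
Σ_(k=3)^(7) t_k = s_(8) − s_(3) = 67/270 − (33/140) = 47/3780.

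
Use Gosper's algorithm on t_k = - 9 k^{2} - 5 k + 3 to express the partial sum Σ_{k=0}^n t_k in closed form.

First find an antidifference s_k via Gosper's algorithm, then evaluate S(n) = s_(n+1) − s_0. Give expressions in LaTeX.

Compute t_(k+1)/t_k: get (9*k**2 + 23*k + 11)/(9*k**2 + 5*k - 3).
Factor: A=1; B=1; C=k**2 + 5*k/9 - 1/3.
Solve (1)·f(k+1) − (1)·f(k) = k**2 + 5*k/9 - 1/3.
deg f ≤ 3 (via 0,0,2).
A polynomial solution: f(k) = k*(3*k**2 - 2*k - 4)/9.
So s_k = (B(k−1)f/C)·t_k = (k*(3*k**2 - 2*k - 4)/(9*k**2 + 5*k - 3))·t_k = k*(-3*k**2 + 2*k + 4).
Δs = -9*k**2 - 5*k + 3, as required.
Σ_(k=0)^n t_k = s_(n+1) − s_(0) = (-3*n**3 - 7*n**2 - n + 3) − (0), i.e. -3*n**3 - 7*n**2 - n + 3.

S(n) = - 3 n^{3} - 7 n^{2} - n + 3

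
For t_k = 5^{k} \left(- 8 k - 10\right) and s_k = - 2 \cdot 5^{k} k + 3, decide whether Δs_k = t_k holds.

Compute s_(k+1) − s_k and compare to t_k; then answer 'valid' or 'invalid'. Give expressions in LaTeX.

s_(k+1) = -10*5**k*(k + 1) + 3
s_(k+1) − s_k = 5**k*(-8*k - 10)
(s_(k+1) − s_k) − t_k = 0

valid; difference matches t_k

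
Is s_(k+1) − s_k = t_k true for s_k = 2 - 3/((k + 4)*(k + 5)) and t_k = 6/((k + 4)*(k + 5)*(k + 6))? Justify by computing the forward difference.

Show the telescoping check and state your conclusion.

s_(k+1) = 2 - 3/((k + 5)*(k + 6))
s_(k+1) − s_k = 6/(k**3 + 15*k**2 + 74*k + 120)
(s_(k+1) − s_k) − t_k = 0

valid; difference matches t_k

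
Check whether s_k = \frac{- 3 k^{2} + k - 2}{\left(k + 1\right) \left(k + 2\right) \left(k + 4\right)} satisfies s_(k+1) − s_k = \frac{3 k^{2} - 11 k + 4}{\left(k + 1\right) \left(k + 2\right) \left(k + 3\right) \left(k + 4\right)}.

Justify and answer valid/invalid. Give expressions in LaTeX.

Invalid: residual \frac{6 \left(- k^{2} + 2 k - 1\right)}{k^{5} + 15 k^{4} + 85 k^{3} + 225 k^{2} + 274 k + 120} ≠ 0.

s_(k+1) = (k - 3*(k + 1)**2 - 1)/((k + 2)*(k + 3)*(k + 5))
s_(k+1) − s_k = (3*k**3 - 2*k**2 - 39*k + 14)/(k**5 + 15*k**4 + 85*k**3 + 225*k**2 + 274*k + 120)
(s_(k+1) − s_k) − t_k = 6*(-k**2 + 2*k - 1)/(k**5 + 15*k**4 + 85*k**3 + 225*k**2 + 274*k + 120)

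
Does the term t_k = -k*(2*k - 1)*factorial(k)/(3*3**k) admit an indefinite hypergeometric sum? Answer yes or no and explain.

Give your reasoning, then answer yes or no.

t_(k+1)/t_k = (k + 1)**2*(2*k + 1)/(3*k*(2*k - 1)).
Factor: A=k/3 + 1/3; B=1; C=k**2 - k/2.
Key eq: (k/3 + 1/3)·f(k+1) = (1)·f(k) + (k**2 - k/2).
From deg A=1, deg B=0, deg C=2: d=1.
Solve for f: f(k) = 3*(2*k + 1)/2 (degree 1 ≤ 1).
Certificate R = B(k−1)f/C = 3*(2*k + 1)/(k*(2*k - 1)) gives s_k = -(2*k + 1)*factorial(k)/3**k.
Check: Δs_k = -k*(2*k - 1)*factorial(k)/(3*3**k). ✓

Yes. s_k = -(2*k + 1)*factorial(k)/3**k.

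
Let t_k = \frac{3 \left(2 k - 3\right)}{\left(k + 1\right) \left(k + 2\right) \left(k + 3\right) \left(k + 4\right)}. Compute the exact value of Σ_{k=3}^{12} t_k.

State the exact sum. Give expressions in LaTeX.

r(k) = (k + 1)*(2*k - 1)/((k + 5)*(2*k - 3)) after simplifying.
Gosper form: A/B · C(k+1)/C(k) with A=k + 1, B=k + 5, C=k - 3/2.
Set up (k + 1)·f(k+1) − (k + 4)·f(k) − (k - 3/2) = 0.
Bound: deg f ≤ 3.
Solve for f: f(k) = -k*(k**2 + 6*k + 20)/18 (degree 3 ≤ 3).
So s_k = (B(k−1)f/C)·t_k = (-k*(k + 4)*(k**2 + 6*k + 20)/(9*(2*k - 3)))·t_k = k*(-k**2 - 6*k - 20)/(3*(k + 1)*(k + 2)*(k + 3)).
Check: Δs_k = 3*(2*k - 3)/(k**4 + 10*k**3 + 35*k**2 + 50*k + 24). ✓
Telescoping: Σ = s_(13) − s_(3) = -1157/3360 − (-47/120) = 53/1120.

Σ = 53/1120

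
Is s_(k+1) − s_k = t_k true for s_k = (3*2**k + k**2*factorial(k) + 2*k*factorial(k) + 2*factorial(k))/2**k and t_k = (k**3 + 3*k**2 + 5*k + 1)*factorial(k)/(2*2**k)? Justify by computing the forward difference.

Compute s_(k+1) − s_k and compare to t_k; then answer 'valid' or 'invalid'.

s_(k+1) = (6*2**k + k**3*factorial(k) + 5*k**2*factorial(k) + 9*k*factorial(k) + 5*factorial(k))/(2*2**k)
s_(k+1) − s_k = (k**3 + 3*k**2 + 5*k + 1)*factorial(k)/(2*2**k)
(s_(k+1) − s_k) − t_k = 0

Valid: the claim telescopes to t_k.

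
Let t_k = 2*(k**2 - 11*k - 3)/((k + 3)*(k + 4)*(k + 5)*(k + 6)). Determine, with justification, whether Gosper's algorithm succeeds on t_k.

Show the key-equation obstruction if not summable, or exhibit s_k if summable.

r(k) = (k + 3)*(11*k - (k + 1)**2 + 14)/((k + 7)*(-k**2 + 11*k + 3)) after simplifying.
Normal form (A,B,C) = (k + 3, k + 7, k**2 - 11*k - 3).
Need (k + 3)·f(k+1) − (k + 6)·f(k) = k**2 - 11*k - 3.
Degrees (1,1,2) ⇒ d ≤ 3.
Match coefficients ⇒ f(k) = -k*(k**2 + 42*k - 13)/30.
So s_k = (B(k−1)f/C)·t_k = (-k*(k + 6)*(k**2 + 42*k - 13)/(30*(k**2 - 11*k - 3)))·t_k = k*(-k**2 - 42*k + 13)/(15*(k + 3)*(k + 4)*(k + 5)).
Δs = 2*(k**2 - 11*k - 3)/(k**4 + 18*k**3 + 119*k**2 + 342*k + 360), as required.

Yes. s_k = k*(-k**2 - 42*k + 13)/(15*(k + 3)*(k + 4)*(k + 5)).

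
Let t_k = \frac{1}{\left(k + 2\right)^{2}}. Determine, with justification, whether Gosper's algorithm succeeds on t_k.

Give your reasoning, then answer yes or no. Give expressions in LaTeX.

No. Not Gosper-summable.

t_(k+1)/t_k = (k + 2)**2/(k + 3)**2.
So A=k**2 + 4*k + 4 and B=k**2 + 6*k + 9, with C=1.
Solve (k**2 + 4*k + 4)·f(k+1) − (k**2 + 4*k + 4)·f(k) = 1.
deg f ≤ 0 (via 2,2,0).
Generic f = c0 gives residual -1; -1 = 0 cannot hold, so t_k is not Gosper-summable.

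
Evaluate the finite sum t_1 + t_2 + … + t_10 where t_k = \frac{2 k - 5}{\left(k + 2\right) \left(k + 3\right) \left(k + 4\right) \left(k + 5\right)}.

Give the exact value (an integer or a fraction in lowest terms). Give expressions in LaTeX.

Ratio r(k) = (k + 2)*(2*k - 3)/((k + 6)*(2*k - 5)).
Factor: A=k + 2; B=k + 6; C=k - 5/2.
Set up (k + 2)·f(k+1) − (k + 5)·f(k) − (k - 5/2) = 0.
deg f ≤ 3 (via 1,1,1).
Coefficient equations give f(k) = -k*(k**2 + 9*k + 50)/48.
R(k) = B(k−1)·f(k)/C(k) = -k*(k + 5)*(k**2 + 9*k + 50)/(24*(2*k - 5)); s_k = R·t_k = k*(-k**2 - 9*k - 50)/(24*(k + 2)*(k + 3)*(k + 4)).
s_(k+1) − s_k = (2*k - 5)/(k**4 + 14*k**3 + 71*k**2 + 154*k + 120) = t_k.
Evaluate s at k=11 and k=1: -33/728 and -1/24; difference -1/273.

Σ = -1/273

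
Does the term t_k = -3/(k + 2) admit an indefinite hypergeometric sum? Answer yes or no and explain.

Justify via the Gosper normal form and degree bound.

Ratio r(k) = (k + 2)/(k + 3).
Factor: A=k + 2; B=k + 3; C=1.
Set up (k + 2)·f(k+1) − (k + 2)·f(k) − (1) = 0.
Degrees (1,1,0) ⇒ d ≤ 0.
Put f(k) = c0: A·f(k+1) − B(k−1)·f(k) − C = -1; need -1 = 0 — inconsistent ⇒ no f, not summable.

No — the linear system for f has no solution.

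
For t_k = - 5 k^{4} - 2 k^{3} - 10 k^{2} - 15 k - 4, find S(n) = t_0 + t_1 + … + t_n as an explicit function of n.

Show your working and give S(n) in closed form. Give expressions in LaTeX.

S(n) = - n^{5} - 3 n^{4} - 6 n^{3} - 13 n^{2} - 13 n - 4

The ratio is (5*k**4 + 22*k**3 + 46*k**2 + 61*k + 36)/(5*k**4 + 2*k**3 + 10*k**2 + 15*k + 4).
Factor: A=1; B=1; C=k**4 + 2*k**3/5 + 2*k**2 + 3*k + 4/5.
Need (1)·f(k+1) − (1)·f(k) = k**4 + 2*k**3/5 + 2*k**2 + 3*k + 4/5.
From deg A=0, deg B=0, deg C=4: d=5.
Match coefficients ⇒ f(k) = k*(k**4 - 2*k**3 + 4*k**2 + 3*k - 2)/5.
Certificate R = B(k−1)f/C = k*(k**4 - 2*k**3 + 4*k**2 + 3*k - 2)/(5*k**4 + 2*k**3 + 10*k**2 + 15*k + 4) gives s_k = k*(-k**4 + 2*k**3 - 4*k**2 - 3*k + 2).
s_(k+1) − s_k = -5*k**4 - 2*k**3 - 10*k**2 - 15*k - 4 = t_k.
Σ_(k=0)^n t_k = s_(n+1) − s_(0) = (-n**5 - 3*n**4 - 6*n**3 - 13*n**2 - 13*n - 4) − (0), i.e. -n**5 - 3*n**4 - 6*n**3 - 13*n**2 - 13*n - 4.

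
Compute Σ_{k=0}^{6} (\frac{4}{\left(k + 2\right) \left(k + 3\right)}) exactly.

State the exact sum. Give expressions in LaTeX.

Σ = 14/9

Compute t_(k+1)/t_k: get (k + 2)/(k + 4).
A = k + 2, B = k + 4, C = 1.
Need (k + 2)·f(k+1) − (k + 3)·f(k) = 1.
From deg A=1, deg B=1, deg C=0: d=1.
Match coefficients ⇒ f(k) = k/2.
Get s_k = R·t_k = 2*k/(k + 2) with R(k) = B(k−1)f(k)/C(k) = k*(k + 3)/2.
s_(k+1) − s_k = 4/(k**2 + 5*k + 6) = t_k.
Evaluate s at k=7 and k=0: 14/9 and 0; difference 14/9.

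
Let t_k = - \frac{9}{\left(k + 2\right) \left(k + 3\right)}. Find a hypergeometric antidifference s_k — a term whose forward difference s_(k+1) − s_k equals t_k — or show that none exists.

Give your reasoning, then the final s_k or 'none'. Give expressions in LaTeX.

r(k) = (k + 2)/(k + 4) after simplifying.
So A=k + 2 and B=k + 4, with C=1.
Key eq: (k + 2)·f(k+1) = (k + 3)·f(k) + (1).
d = 1 from the (1,1,0) case.
Coefficient equations give f(k) = k/2.
Certificate R = B(k−1)f/C = k*(k + 3)/2 gives s_k = -9*k/(2*k + 4).
Verify: -9/(k**2 + 5*k + 6) matches t_k.

s_k = - \frac{9 k}{2 k + 4}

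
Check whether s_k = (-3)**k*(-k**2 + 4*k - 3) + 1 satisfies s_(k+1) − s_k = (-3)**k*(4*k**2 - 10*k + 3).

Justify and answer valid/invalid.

Valid — Δs_k = t_k.

s_(k+1) = (-3)**(k + 1)*(4*k - (k + 1)**2 + 1) + 1
s_(k+1) − s_k = (-3)**k*(4*k**2 - 10*k + 3)
(s_(k+1) − s_k) − t_k = 0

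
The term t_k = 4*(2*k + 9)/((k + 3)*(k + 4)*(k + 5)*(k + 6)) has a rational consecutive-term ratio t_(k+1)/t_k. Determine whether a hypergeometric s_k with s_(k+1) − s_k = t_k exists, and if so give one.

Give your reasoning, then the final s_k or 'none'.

s_k = 4*k*(k + 8)/(15*(k**2 + 8*k + 15))

t_(k+1)/t_k = (k + 3)*(2*k + 11)/((k + 7)*(2*k + 9)).
A = k + 3, B = k + 7, C = k + 9/2.
f must satisfy (k + 3)·f(k+1) − (k + 6)·f(k) = k + 9/2.
deg f ≤ 3 (via 1,1,1).
Solve for f: f(k) = k*(k + 4)*(k + 8)/30 (degree 3 ≤ 3).
Then R = B(k−1)f/C = k*(k + 4)*(k + 6)*(k + 8)/(15*(2*k + 9)), so s_k = R(k)·t_k = 4*k*(k + 8)/(15*(k**2 + 8*k + 15)).
s_(k+1) − s_k = 4*(2*k + 9)/(k**4 + 18*k**3 + 119*k**2 + 342*k + 360) = t_k.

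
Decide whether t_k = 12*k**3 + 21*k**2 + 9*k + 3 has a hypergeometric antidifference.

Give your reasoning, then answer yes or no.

r(k) = (4*k**3 + 19*k**2 + 29*k + 15)/(4*k**3 + 7*k**2 + 3*k + 1) after simplifying.
So A=1 and B=1, with C=k**3 + 7*k**2/4 + 3*k/4 + 1/4.
Need (1)·f(k+1) − (1)·f(k) = k**3 + 7*k**2/4 + 3*k/4 + 1/4.
d = 4 from the (0,0,3) case.
Match coefficients ⇒ f(k) = k*(3*k**3 + k**2 - 3*k + 2)/12.
So s_k = (B(k−1)f/C)·t_k = (k*(3*k**3 + k**2 - 3*k + 2)/(3*(4*k**3 + 7*k**2 + 3*k + 1)))·t_k = k*(3*k**3 + k**2 - 3*k + 2).
Check: Δs_k = 12*k**3 + 21*k**2 + 9*k + 3. ✓

Yes. s_k = k*(3*k**3 + k**2 - 3*k + 2).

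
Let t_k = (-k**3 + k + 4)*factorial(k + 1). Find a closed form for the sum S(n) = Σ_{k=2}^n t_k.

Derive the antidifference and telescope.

S(n) = -n**4*factorial(n) - 2*n**3*factorial(n) + 3*n**2*factorial(n) + 8*n*factorial(n) + 4*factorial(n) - 12

Compute t_(k+1)/t_k: get (k + 2)*(k - (k + 1)**3 + 5)/(-k**3 + k + 4).
Normal form (A,B,C) = (k + 2, 1, k**3 - k - 4).
f must satisfy (k + 2)·f(k+1) − (1)·f(k) = k**3 - k - 4.
Bound: deg f ≤ 2.
Solving with deg f ≤ 2: f(k) = k*(k - 3).
R(k) = B(k−1)·f(k)/C(k) = k*(k - 3)/(k**3 - k - 4); s_k = R·t_k = -k*(k - 3)*factorial(k + 1).
Δs = (-k**3 + k + 4)*factorial(k + 1), as required.
Telescope: S(n) = s_(n+1) − s_(2) = -(n - 2)*(n + 1)*factorial(n + 2) − (12) = -n**4*factorial(n) - 2*n**3*factorial(n) + 3*n**2*factorial(n) + 8*n*factorial(n) + 4*factorial(n) - 12.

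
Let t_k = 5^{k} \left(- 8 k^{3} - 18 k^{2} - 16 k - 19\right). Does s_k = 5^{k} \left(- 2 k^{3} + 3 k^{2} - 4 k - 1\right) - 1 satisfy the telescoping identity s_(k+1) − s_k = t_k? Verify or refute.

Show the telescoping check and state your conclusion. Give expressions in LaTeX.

valid (s_(k+1) − s_k reduces to t_k)

s_(k+1) = 5**(k + 1)*(-4*k - 2*(k + 1)**3 + 3*(k + 1)**2 - 5) - 1
s_(k+1) − s_k = 5**k*(-8*k**3 - 18*k**2 - 16*k - 19)
(s_(k+1) − s_k) − t_k = 0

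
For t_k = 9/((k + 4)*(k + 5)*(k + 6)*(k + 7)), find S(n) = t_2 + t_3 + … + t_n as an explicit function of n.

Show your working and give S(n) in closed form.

r(k) = (k + 4)/(k + 8) after simplifying.
So A=k + 4 and B=k + 8, with C=1.
Key eq: (k + 4)·f(k+1) = (k + 7)·f(k) + (1).
From deg A=1, deg B=1, deg C=0: d=3.
A polynomial solution: f(k) = k*(k**2 + 15*k + 74)/360.
Get s_k = R·t_k = k*(k**2 + 15*k + 74)/(40*(k + 4)*(k + 5)*(k + 6)) with R(k) = B(k−1)f(k)/C(k) = k*(k + 7)*(k**2 + 15*k + 74)/360.
Verify: 9/(k**4 + 22*k**3 + 179*k**2 + 638*k + 840) matches t_k.
s_(n+1) = (n**3 + 18*n**2 + 107*n + 90)/(40*(n**3 + 18*n**2 + 107*n + 210)) and s_(2) = 9/560, so S(n) = (n**3 + 18*n**2 + 107*n - 126)/(112*(n**3 + 18*n**2 + 107*n + 210)).

S(n) = (n**3 + 18*n**2 + 107*n - 126)/(112*(n**3 + 18*n**2 + 107*n + 210))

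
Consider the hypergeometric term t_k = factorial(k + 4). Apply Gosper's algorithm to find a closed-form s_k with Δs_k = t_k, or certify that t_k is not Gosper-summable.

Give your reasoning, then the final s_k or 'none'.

Step 1: r(k) = k + 5.
A = k + 5, B = 1, C = 1.
f must satisfy (k + 5)·f(k+1) − (1)·f(k) = 1.
deg f ≤ -1 (via 1,0,0).
Negative degree bound (-1): no f exists, t_k not Gosper-summable.

no hypergeometric antidifference exists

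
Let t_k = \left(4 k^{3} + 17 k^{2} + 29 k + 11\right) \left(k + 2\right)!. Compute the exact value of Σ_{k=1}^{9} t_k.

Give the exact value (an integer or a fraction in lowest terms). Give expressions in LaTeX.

The ratio is (4*k**4 + 41*k**3 + 162*k**2 + 286*k + 183)/(4*k**3 + 17*k**2 + 29*k + 11).
Normal form (A,B,C) = (k + 3, 1, k**3 + 17*k**2/4 + 29*k/4 + 11/4).
Solve (k + 3)·f(k+1) − (1)·f(k) = k**3 + 17*k**2/4 + 29*k/4 + 11/4.
d = 2 from the (1,0,3) case.
Solve for f: f(k) = (4*k**2 + k - 2)/4 (degree 2 ≤ 2).
Certificate R = B(k−1)f/C = (4*k**2 + k - 2)/(4*k**3 + 17*k**2 + 29*k + 11) gives s_k = (4*k**2 + k - 2)*factorial(k + 2).
Verify: (4*k**3 + 17*k**2 + 29*k + 11)*factorial(k + 2) matches t_k.
Evaluate s at k=10 and k=1: 195432652800 and 18; difference 195432652782.

Σ = 195432652782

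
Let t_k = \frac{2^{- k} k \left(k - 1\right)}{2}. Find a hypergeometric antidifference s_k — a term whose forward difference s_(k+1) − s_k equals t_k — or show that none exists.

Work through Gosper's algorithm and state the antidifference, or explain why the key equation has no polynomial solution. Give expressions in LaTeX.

The ratio is (k + 1)/(2*(k - 1)).
A = 1/2, B = 1, C = k**2 - k.
Solve (1/2)·f(k+1) − (1)·f(k) = k**2 - k.
Bound: deg f ≤ 2.
A polynomial solution: f(k) = -2*(k**2 + k + 2).
R(k) = B(k−1)·f(k)/C(k) = -2*(k**2 + k + 2)/(k*(k - 1)); s_k = R·t_k = -(k**2 + k + 2)/2**k.
Verify: k*(k - 1)/(2*2**k) matches t_k.

s_k = - 2^{- k} \left(k^{2} + k + 2\right)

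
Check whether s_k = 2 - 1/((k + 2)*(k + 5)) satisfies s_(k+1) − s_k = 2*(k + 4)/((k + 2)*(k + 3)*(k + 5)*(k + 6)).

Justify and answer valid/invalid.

valid (s_(k+1) − s_k reduces to t_k)

s_(k+1) = 2 - 1/((k + 3)*(k + 6))
s_(k+1) − s_k = 2*(k + 4)/(k**4 + 16*k**3 + 91*k**2 + 216*k + 180)
(s_(k+1) − s_k) − t_k = 0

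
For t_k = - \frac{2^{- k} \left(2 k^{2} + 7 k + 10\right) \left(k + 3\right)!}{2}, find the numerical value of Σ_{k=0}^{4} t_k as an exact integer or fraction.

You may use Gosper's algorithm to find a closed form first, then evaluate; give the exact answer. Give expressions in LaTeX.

Σ = -13854

Ratio r(k) = (k + 4)*(7*k + 2*(k + 1)**2 + 17)/(2*(2*k**2 + 7*k + 10)).
So A=k/2 + 2 and B=1, with C=k**2 + 7*k/2 + 5.
Solve (k/2 + 2)·f(k+1) − (1)·f(k) = k**2 + 7*k/2 + 5.
d = 1 from the (1,0,2) case.
Match coefficients ⇒ f(k) = 2*k + 1.
R(k) = B(k−1)·f(k)/C(k) = 2*(2*k + 1)/(2*k**2 + 7*k + 10); s_k = R·t_k = -(2*k + 1)*factorial(k + 3)/2**k.
Δs = -(2*k**2 + 7*k + 10)*factorial(k + 3)/(2*2**k), as required.
Σ_(k=0)^(4) t_k = s_(5) − s_(0) = -13860 − (-6) = -13854.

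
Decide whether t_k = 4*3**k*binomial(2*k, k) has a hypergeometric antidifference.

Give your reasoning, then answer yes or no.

Step 1: r(k) = 6*(2*k + 1)/(k + 1).
Factor: A=12*k + 6; B=k + 1; C=1.
Key eq: (12*k + 6)·f(k+1) = (k)·f(k) + (1).
From deg A=1, deg B=1, deg C=0: d=-1.
Bound -1 < 0, so the key equation has no polynomial solution.

No; the degree bound rules out any f.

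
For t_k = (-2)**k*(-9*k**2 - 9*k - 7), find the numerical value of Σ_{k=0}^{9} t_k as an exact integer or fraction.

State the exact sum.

Step 1: r(k) = 2*(-9*k**2 - 27*k - 25)/(9*k**2 + 9*k + 7).
So A=-2 and B=1, with C=k**2 + k + 7/9.
Key eq: (-2)·f(k+1) = (1)·f(k) + (k**2 + k + 7/9).
From deg A=0, deg B=0, deg C=2: d=2.
Solve for f: f(k) = -(3*k**2 - k + 1)/9 (degree 2 ≤ 2).
Then R = B(k−1)f/C = -(3*k**2 - k + 1)/(9*k**2 + 9*k + 7), so s_k = R(k)·t_k = (-2)**k*(3*k**2 - k + 1).
Δs = (-2)**k*(-9*k**2 - 9*k - 7), as required.
Sum = s_(10) − s_(0); s_(10) = 297984, s_(0) = 1 ⇒ 297983.

Σ = 297983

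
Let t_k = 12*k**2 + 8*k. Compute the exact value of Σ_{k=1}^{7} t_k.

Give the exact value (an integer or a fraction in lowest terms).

Σ = 1904

Ratio r(k) = (3*k**2 + 8*k + 5)/(k*(3*k + 2)).
Normal form (A,B,C) = (1, 1, k**2 + 2*k/3).
Need (1)·f(k+1) − (1)·f(k) = k**2 + 2*k/3.
deg f ≤ 3 (via 0,0,2).
A polynomial solution: f(k) = k*(k - 1)*(2*k + 1)/6.
R(k) = B(k−1)·f(k)/C(k) = (k - 1)*(2*k + 1)/(2*(3*k + 2)); s_k = R·t_k = 2*k*(2*k**2 - k - 1).
Check: Δs_k = 4*k*(3*k + 2). ✓
Telescoping: Σ = s_(8) − s_(1) = 1904 − (0) = 1904.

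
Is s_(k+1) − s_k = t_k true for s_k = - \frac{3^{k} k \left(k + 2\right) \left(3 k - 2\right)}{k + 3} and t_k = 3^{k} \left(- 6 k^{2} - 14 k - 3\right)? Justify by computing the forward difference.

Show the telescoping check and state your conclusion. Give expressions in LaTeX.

s_(k+1) = -3**(k + 1)*(k + 1)*(k + 3)*(3*k + 1)/(k + 4)
s_(k+1) − s_k = 3**k*(-6*k**4 - 50*k**3 - 144*k**2 - 142*k - 27)/(k**2 + 7*k + 12)
(s_(k+1) − s_k) − t_k = 3**k*(6*k**3 + 29*k**2 + 47*k + 9)/(k**2 + 7*k + 12)

Invalid: residual \frac{3^{k} \left(6 k^{3} + 29 k^{2} + 47 k + 9\right)}{k^{2} + 7 k + 12} ≠ 0.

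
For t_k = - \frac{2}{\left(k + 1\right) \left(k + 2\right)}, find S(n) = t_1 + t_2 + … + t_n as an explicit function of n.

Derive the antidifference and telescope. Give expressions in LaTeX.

r(k) = (k + 1)/(k + 3) after simplifying.
Factor: A=k + 1; B=k + 3; C=1.
Set up (k + 1)·f(k+1) − (k + 2)·f(k) − (1) = 0.
Bound: deg f ≤ 1.
Match coefficients ⇒ f(k) = k.
So s_k = (B(k−1)f/C)·t_k = (k*(k + 2))·t_k = -2*k/(k + 1).
s_(k+1) − s_k = -2/(k**2 + 3*k + 2) = t_k.
s_(n+1) = 2*(-n - 1)/(n + 2) and s_(1) = -1, so S(n) = -n/(n + 2).

S(n) = - \frac{n}{n + 2}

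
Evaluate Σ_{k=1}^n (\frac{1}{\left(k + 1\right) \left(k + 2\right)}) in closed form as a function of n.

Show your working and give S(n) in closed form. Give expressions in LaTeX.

S(n) = \frac{n}{2 \left(n + 2\right)}

r(k) = (k + 1)/(k + 3) after simplifying.
So A=k + 1 and B=k + 3, with C=1.
Key eq: (k + 1)·f(k+1) = (k + 2)·f(k) + (1).
From deg A=1, deg B=1, deg C=0: d=1.
Solving with deg f ≤ 1: f(k) = k.
Certificate R = B(k−1)f/C = k*(k + 2) gives s_k = k/(k + 1).
Verify: 1/(k**2 + 3*k + 2) matches t_k.
Telescope: S(n) = s_(n+1) − s_(1) = (n + 1)/(n + 2) − (1/2) = n/(2*(n + 2)).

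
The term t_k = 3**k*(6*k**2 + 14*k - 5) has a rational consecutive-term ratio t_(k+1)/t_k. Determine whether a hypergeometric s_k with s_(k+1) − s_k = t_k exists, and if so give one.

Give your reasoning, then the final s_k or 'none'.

The ratio is 3*(6*k**2 + 26*k + 15)/(6*k**2 + 14*k - 5).
Take A(k)=3, B(k)=1, C(k)=k**2 + 7*k/3 - 5/6.
Key eq: (3)·f(k+1) = (1)·f(k) + (k**2 + 7*k/3 - 5/6).
Bound: deg f ≤ 2.
Coefficient equations give f(k) = (3*k**2 - 2*k - 4)/6.
R(k) = B(k−1)·f(k)/C(k) = (3*k**2 - 2*k - 4)/(6*k**2 + 14*k - 5); s_k = R·t_k = 3**k*(3*k**2 - 2*k - 4).
Δs = 3**k*(6*k**2 + 14*k - 5), as required.

s_k = 3**k*(3*k**2 - 2*k - 4)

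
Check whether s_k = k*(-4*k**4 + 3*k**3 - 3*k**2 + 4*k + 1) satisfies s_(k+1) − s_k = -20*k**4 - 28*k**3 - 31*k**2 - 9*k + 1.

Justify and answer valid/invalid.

s_(k+1) = -4*k**5 - 17*k**4 - 31*k**3 - 27*k**2 - 8*k + 1
s_(k+1) − s_k = -20*k**4 - 28*k**3 - 31*k**2 - 9*k + 1
(s_(k+1) − s_k) − t_k = 0

Valid: the claim telescopes to t_k.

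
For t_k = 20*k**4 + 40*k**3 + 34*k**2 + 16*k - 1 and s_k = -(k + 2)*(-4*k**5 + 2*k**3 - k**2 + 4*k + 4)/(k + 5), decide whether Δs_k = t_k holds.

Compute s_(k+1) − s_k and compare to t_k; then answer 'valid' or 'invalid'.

Invalid: residual 3*(-16*k**5 - 140*k**4 - 236*k**3 - 185*k**2 - 83*k + 1)/(k**2 + 11*k + 30) ≠ 0.

s_(k+1) = -(k + 3)*(4*k - 4*(k + 1)**5 + 2*(k + 1)**3 - (k + 1)**2 + 8)/(k + 6)
s_(k+1) − s_k = (20*k**6 + 212*k**5 + 654*k**4 + 882*k**3 + 640*k**2 + 220*k - 27)/(k**2 + 11*k + 30)
(s_(k+1) − s_k) − t_k = 3*(-16*k**5 - 140*k**4 - 236*k**3 - 185*k**2 - 83*k + 1)/(k**2 + 11*k + 30)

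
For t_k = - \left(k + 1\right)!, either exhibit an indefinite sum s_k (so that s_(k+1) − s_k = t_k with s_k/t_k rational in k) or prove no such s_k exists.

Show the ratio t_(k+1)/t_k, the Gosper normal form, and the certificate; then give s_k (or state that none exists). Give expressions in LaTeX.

not Gosper-summable; s_k does not exist

Ratio r(k) = k + 2.
Normal form (A,B,C) = (k + 2, 1, 1).
Need (k + 2)·f(k+1) − (1)·f(k) = 1.
d = -1 from the (1,0,0) case.
d = -1 < 0 ⇒ no nonzero polynomial f; not summable.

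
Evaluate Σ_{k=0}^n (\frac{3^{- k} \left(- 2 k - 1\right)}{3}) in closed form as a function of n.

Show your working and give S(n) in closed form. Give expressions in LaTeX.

S(n) = 3^{- n - 1} \left(- 3^{n + 1} + n + 2\right)

r(k) = (2*k + 3)/(3*(2*k + 1)) after simplifying.
A = 1/3, B = 1, C = k + 1/2.
Need (1/3)·f(k+1) − (1)·f(k) = k + 1/2.
d = 1 from the (0,0,1) case.
Match coefficients ⇒ f(k) = -3*(k + 1)/2.
R(k) = B(k−1)·f(k)/C(k) = -3*(k + 1)/(2*k + 1); s_k = R·t_k = (k + 1)/3**k.
Δs = (-2*k - 1)/(3*3**k), as required.
Σ_(k=0)^n t_k = s_(n+1) − s_(0) = (3**(-n - 1)*(n + 2)) − (1), i.e. 3**(-n - 1)*(-3**(n + 1) + n + 2).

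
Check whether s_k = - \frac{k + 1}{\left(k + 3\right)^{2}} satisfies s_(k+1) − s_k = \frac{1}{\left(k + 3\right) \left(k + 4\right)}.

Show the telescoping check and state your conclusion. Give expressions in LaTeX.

s_(k+1) = (-k - 2)/(k + 4)**2
s_(k+1) − s_k = (k**2 + 3*k - 2)/(k**4 + 14*k**3 + 73*k**2 + 168*k + 144)
(s_(k+1) − s_k) − t_k = 2*(-2*k - 7)/(k**4 + 14*k**3 + 73*k**2 + 168*k + 144)

Invalid: residual \frac{2 \left(- 2 k - 7\right)}{k^{4} + 14 k^{3} + 73 k^{2} + 168 k + 144} ≠ 0.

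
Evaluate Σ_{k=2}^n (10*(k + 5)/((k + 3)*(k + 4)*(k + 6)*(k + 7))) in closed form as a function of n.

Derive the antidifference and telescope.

S(n) = (n**2 + 11*n - 12)/(8*(n**2 + 11*n + 28))

Ratio r(k) = (k + 3)*(k + 6)**2/((k + 5)**2*(k + 8)).
Factor: A=k + 3; B=k + 8; C=k**2 + 10*k + 25.
Solve (k + 3)·f(k+1) − (k + 7)·f(k) = k**2 + 10*k + 25.
Degrees (1,1,2) ⇒ d ≤ 4.
A polynomial solution: f(k) = k*(k + 4)*(k + 5)*(k + 9)/36.
Certificate R = B(k−1)f/C = k*(k + 4)*(k + 7)*(k + 9)/(36*(k + 5)) gives s_k = 5*k*(k + 9)/(18*(k**2 + 9*k + 18)).
Check: Δs_k = 10*(k + 5)/(k**4 + 20*k**3 + 145*k**2 + 450*k + 504). ✓
Σ_(k=2)^n t_k = s_(n+1) − s_(2) = (5*(n**2 + 11*n + 10)/(18*(n**2 + 11*n + 28))) − (11/72), i.e. (n**2 + 11*n - 12)/(8*(n**2 + 11*n + 28)).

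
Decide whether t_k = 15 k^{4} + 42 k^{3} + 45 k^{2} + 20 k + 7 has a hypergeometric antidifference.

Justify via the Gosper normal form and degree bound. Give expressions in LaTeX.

Yes. s_k = k \left(3 k^{4} + 3 k^{3} - k^{2} - 2 k + 4\right).

Compute t_(k+1)/t_k: get (15*k**4 + 102*k**3 + 261*k**2 + 296*k + 129)/(15*k**4 + 42*k**3 + 45*k**2 + 20*k + 7).
So A=1 and B=1, with C=k**4 + 14*k**3/5 + 3*k**2 + 4*k/3 + 7/15.
Solve (1)·f(k+1) − (1)·f(k) = k**4 + 14*k**3/5 + 3*k**2 + 4*k/3 + 7/15.
deg f ≤ 5 (via 0,0,4).
Solving with deg f ≤ 5: f(k) = k*(3*k**4 + 3*k**3 - k**2 - 2*k + 4)/15.
Certificate R = B(k−1)f/C = k*(3*k**4 + 3*k**3 - k**2 - 2*k + 4)/(15*k**4 + 42*k**3 + 45*k**2 + 20*k + 7) gives s_k = k*(3*k**4 + 3*k**3 - k**2 - 2*k + 4).
Verify: 15*k**4 + 42*k**3 + 45*k**2 + 20*k + 7 matches t_k.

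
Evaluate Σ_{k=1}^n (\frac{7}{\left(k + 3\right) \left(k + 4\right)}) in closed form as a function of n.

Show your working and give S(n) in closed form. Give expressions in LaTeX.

S(n) = \frac{7 n}{4 \left(n + 4\right)}

The ratio is (k + 3)/(k + 5).
Gosper form: A/B · C(k+1)/C(k) with A=k + 3, B=k + 5, C=1.
f must satisfy (k + 3)·f(k+1) − (k + 4)·f(k) = 1.
From deg A=1, deg B=1, deg C=0: d=1.
A polynomial solution: f(k) = k/3.
Certificate R = B(k−1)f/C = k*(k + 4)/3 gives s_k = 7*k/(3*(k + 3)).
Check: Δs_k = 7/(k**2 + 7*k + 12). ✓
Telescope: S(n) = s_(n+1) − s_(1) = 7*(n + 1)/(3*(n + 4)) − (7/12) = 7*n/(4*(n + 4)).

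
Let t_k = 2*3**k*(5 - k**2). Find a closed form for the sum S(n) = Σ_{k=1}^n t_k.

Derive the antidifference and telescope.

Compute t_(k+1)/t_k: get 3*((k + 1)**2 - 5)/(k**2 - 5).
Normal form (A,B,C) = (3, 1, k**2 - 5).
Key eq: (3)·f(k+1) = (1)·f(k) + (k**2 - 5).
Bound: deg f ≤ 2.
Solving with deg f ≤ 2: f(k) = (k**2 - 3*k - 2)/2.
Certificate R = B(k−1)f/C = (k**2 - 3*k - 2)/(2*(k**2 - 5)) gives s_k = 3**k*(-k**2 + 3*k + 2).
Check: Δs_k = 2*3**k*(5 - k**2). ✓
Evaluate: s_(n+1) = 3**(n + 1)*(-n**2 + n + 4); subtract s_(1) = 12 ⇒ S(n) = -3*3**n*n**2 + 3*3**n*n + 12*3**n - 12.

S(n) = -3*3**n*n**2 + 3*3**n*n + 12*3**n - 12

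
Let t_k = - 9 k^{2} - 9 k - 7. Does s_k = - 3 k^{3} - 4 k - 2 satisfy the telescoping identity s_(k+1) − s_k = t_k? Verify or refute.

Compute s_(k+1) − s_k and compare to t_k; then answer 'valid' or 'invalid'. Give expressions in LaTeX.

s_(k+1) = -4*k - 3*(k + 1)**3 - 6
s_(k+1) − s_k = -9*k**2 - 9*k - 7
(s_(k+1) − s_k) − t_k = 0

Valid: the claim telescopes to t_k.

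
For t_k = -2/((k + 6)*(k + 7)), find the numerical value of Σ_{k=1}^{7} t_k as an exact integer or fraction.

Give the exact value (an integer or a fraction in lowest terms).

Σ = -1/7

Ratio r(k) = (k + 6)/(k + 8).
A = k + 6, B = k + 8, C = 1.
f must satisfy (k + 6)·f(k+1) − (k + 7)·f(k) = 1.
d = 1 from the (1,1,0) case.
Match coefficients ⇒ f(k) = k/6.
Certificate R = B(k−1)f/C = k*(k + 7)/6 gives s_k = -k/(3*k + 18).
s_(k+1) − s_k = -2/(k**2 + 13*k + 42) = t_k.
Σ_(k=1)^(7) t_k = s_(8) − s_(1) = -4/21 − (-1/21) = -1/7.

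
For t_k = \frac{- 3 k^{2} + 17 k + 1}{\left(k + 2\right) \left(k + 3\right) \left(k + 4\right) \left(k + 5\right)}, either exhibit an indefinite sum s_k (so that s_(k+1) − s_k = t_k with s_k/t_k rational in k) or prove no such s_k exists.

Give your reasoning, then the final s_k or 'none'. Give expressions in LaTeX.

s_k = \frac{k \left(- k^{2} + 63 k - 50\right)}{24 \left(k + 2\right) \left(k + 3\right) \left(k + 4\right)}

r(k) = (k + 2)*(17*k - 3*(k + 1)**2 + 18)/((k + 6)*(-3*k**2 + 17*k + 1)) after simplifying.
A = k + 2, B = k + 6, C = k**2 - 17*k/3 - 1/3.
Set up (k + 2)·f(k+1) − (k + 5)·f(k) − (k**2 - 17*k/3 - 1/3) = 0.
From deg A=1, deg B=1, deg C=2: d=3.
Match coefficients ⇒ f(k) = k*(k**2 - 63*k + 50)/72.
Get s_k = R·t_k = k*(-k**2 + 63*k - 50)/(24*(k + 2)*(k + 3)*(k + 4)) with R(k) = B(k−1)f(k)/C(k) = k*(k + 5)*(k**2 - 63*k + 50)/(24*(3*k**2 - 17*k - 1)).
Verify: (-3*k**2 + 17*k + 1)/(k**4 + 14*k**3 + 71*k**2 + 154*k + 120) matches t_k.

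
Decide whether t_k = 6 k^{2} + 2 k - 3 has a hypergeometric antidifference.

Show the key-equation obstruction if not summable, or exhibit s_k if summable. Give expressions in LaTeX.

Yes. s_k = k \left(2 k^{2} - 2 k - 3\right).

t_(k+1)/t_k = (6*k**2 + 14*k + 5)/(6*k**2 + 2*k - 3).
Normal form (A,B,C) = (1, 1, k**2 + k/3 - 1/2).
f must satisfy (1)·f(k+1) − (1)·f(k) = k**2 + k/3 - 1/2.
From deg A=0, deg B=0, deg C=2: d=3.
Coefficient equations give f(k) = k*(2*k**2 - 2*k - 3)/6.
R(k) = B(k−1)·f(k)/C(k) = k*(2*k**2 - 2*k - 3)/(6*k**2 + 2*k - 3); s_k = R·t_k = k*(2*k**2 - 2*k - 3).
Δs = 6*k**2 + 2*k - 3, as required.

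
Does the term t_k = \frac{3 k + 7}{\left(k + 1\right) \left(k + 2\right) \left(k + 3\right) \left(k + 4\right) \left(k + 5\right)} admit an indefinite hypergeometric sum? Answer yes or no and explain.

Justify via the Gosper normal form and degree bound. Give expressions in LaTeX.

The ratio is (k + 1)*(3*k + 10)/((k + 6)*(3*k + 7)).
Gosper form: A/B · C(k+1)/C(k) with A=k + 1, B=k + 6, C=k + 7/3.
Key eq: (k + 1)·f(k+1) = (k + 5)·f(k) + (k + 7/3).
Degrees (1,1,1) ⇒ d ≤ 4.
Coefficient equations give f(k) = k*(k + 2)*(k**2 + 8*k + 19)/36.
So s_k = (B(k−1)f/C)·t_k = (k*(k + 2)*(k + 5)*(k**2 + 8*k + 19)/(12*(3*k + 7)))·t_k = k*(k**2 + 8*k + 19)/(12*(k**3 + 8*k**2 + 19*k + 12)).
s_(k+1) − s_k = (3*k + 7)/(k**5 + 15*k**4 + 85*k**3 + 225*k**2 + 274*k + 120) = t_k.

Yes. s_k = \frac{k \left(k^{2} + 8 k + 19\right)}{12 \left(k^{3} + 8 k^{2} + 19 k + 12\right)}.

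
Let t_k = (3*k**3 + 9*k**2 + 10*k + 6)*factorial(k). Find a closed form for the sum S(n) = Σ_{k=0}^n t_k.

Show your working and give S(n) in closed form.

S(n) = 3*n**3*factorial(n) + 12*n**2*factorial(n) + 13*n*factorial(n) + 4*factorial(n) + 2

r(k) = (3*k**4 + 21*k**3 + 55*k**2 + 65*k + 28)/(3*k**3 + 9*k**2 + 10*k + 6) after simplifying.
So A=k + 1 and B=1, with C=k**3 + 3*k**2 + 10*k/3 + 2.
Key eq: (k + 1)·f(k+1) = (1)·f(k) + (k**3 + 3*k**2 + 10*k/3 + 2).
Bound: deg f ≤ 2.
Solving with deg f ≤ 2: f(k) = (3*k**2 + 3*k - 2)/3.
R(k) = B(k−1)·f(k)/C(k) = (3*k**2 + 3*k - 2)/(3*k**3 + 9*k**2 + 10*k + 6); s_k = R·t_k = (3*k**2 + 3*k - 2)*factorial(k).
Verify: (3*k**3 + 9*k**2 + 10*k + 6)*factorial(k) matches t_k.
Telescope: S(n) = s_(n+1) − s_(0) = (3*n**2 + 9*n + 4)*factorial(n + 1) − (-2) = 3*n**3*factorial(n) + 12*n**2*factorial(n) + 13*n*factorial(n) + 4*factorial(n) + 2.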